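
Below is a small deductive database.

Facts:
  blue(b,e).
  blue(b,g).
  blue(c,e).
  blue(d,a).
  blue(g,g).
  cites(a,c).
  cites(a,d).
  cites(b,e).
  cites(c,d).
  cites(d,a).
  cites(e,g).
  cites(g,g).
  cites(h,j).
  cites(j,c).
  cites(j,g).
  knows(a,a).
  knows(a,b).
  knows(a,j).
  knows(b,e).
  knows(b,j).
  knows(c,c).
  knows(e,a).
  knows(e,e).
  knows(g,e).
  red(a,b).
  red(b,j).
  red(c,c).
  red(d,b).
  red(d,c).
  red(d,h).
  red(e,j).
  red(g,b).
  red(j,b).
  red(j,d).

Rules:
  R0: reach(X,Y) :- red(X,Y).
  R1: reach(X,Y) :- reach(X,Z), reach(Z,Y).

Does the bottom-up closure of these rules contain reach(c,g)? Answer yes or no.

no

round 1: derive reach(a,b) via R0 from red(a,b)
round 1: derive reach(b,j) via R0 from red(b,j)
round 1: derive reach(c,c) via R0 from red(c,c)
round 1: derive reach(d,b) via R0 from red(d,b)
round 1: derive reach(d,c) via R0 from red(d,c)
round 1: derive reach(d,h) via R0 from red(d,h)
round 1: derive reach(e,j) via R0 from red(e,j)
round 1: derive reach(g,b) via R0 from red(g,b)
round 1: derive reach(j,b) via R0 from red(j,b)
round 1: derive reach(j,d) via R0 from red(j,d)
round 2: derive reach(a,j) via R1 from reach(a,b), reach(b,j)
round 2: derive reach(b,b) via R1 from reach(b,j), reach(j,b)
round 2: derive reach(b,d) via R1 from reach(b,j), reach(j,d)
round 2: derive reach(d,j) via R1 from reach(d,b), reach(b,j)
round 2: derive reach(e,b) via R1 from reach(e,j), reach(j,b)
round 2: derive reach(e,d) via R1 from reach(e,j), reach(j,d)
round 2: derive reach(g,j) via R1 from reach(g,b), reach(b,j)
round 2: derive reach(j,c) via R1 from reach(j,d), reach(d,c)
round 2: derive reach(j,h) via R1 from reach(j,d), reach(d,h)
round 2: derive reach(j,j) via R1 from reach(j,b), reach(b,j)
round 3: derive reach(a,c) via R1 from reach(a,j), reach(j,c)
round 3: derive reach(a,d) via R1 from reach(a,b), reach(b,d)
round 3: derive reach(a,h) via R1 from reach(a,j), reach(j,h)
round 3: derive reach(b,c) via R1 from reach(b,d), reach(d,c)
round 3: derive reach(b,h) via R1 from reach(b,d), reach(d,h)
round 3: derive reach(d,d) via R1 from reach(d,b), reach(b,d)
round 3: derive reach(e,c) via R1 from reach(e,d), reach(d,c)
round 3: derive reach(e,h) via R1 from reach(e,d), reach(d,h)
round 3: derive reach(g,c) via R1 from reach(g,j), reach(j,c)
round 3: derive reach(g,d) via R1 from reach(g,b), reach(b,d)
round 3: derive reach(g,h) via R1 from reach(g,j), reach(j,h)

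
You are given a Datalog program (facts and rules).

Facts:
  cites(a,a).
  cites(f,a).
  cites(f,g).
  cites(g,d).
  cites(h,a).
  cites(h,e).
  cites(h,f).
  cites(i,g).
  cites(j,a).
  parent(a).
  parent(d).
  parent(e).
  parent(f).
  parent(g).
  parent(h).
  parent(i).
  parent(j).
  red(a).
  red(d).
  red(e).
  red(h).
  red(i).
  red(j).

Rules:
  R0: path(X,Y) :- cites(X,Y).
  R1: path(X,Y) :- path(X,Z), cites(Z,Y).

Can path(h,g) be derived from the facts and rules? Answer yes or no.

yes

round 1: derive path(a,a) via R0 from cites(a,a)
round 1: derive path(f,a) via R0 from cites(f,a)
round 1: derive path(f,g) via R0 from cites(f,g)
round 1: derive path(g,d) via R0 from cites(g,d)
round 1: derive path(h,a) via R0 from cites(h,a)
round 1: derive path(h,e) via R0 from cites(h,e)
round 1: derive path(h,f) via R0 from cites(h,f)
round 1: derive path(i,g) via R0 from cites(i,g)
round 1: derive path(j,a) via R0 from cites(j,a)
round 2: derive path(f,d) via R1 from path(f,g), cites(g,d)
round 2: derive path(h,g) via R1 from path(h,f), cites(f,g)
round 2: derive path(i,d) via R1 from path(i,g), cites(g,d)
round 3: derive path(h,d) via R1 from path(h,g), cites(g,d)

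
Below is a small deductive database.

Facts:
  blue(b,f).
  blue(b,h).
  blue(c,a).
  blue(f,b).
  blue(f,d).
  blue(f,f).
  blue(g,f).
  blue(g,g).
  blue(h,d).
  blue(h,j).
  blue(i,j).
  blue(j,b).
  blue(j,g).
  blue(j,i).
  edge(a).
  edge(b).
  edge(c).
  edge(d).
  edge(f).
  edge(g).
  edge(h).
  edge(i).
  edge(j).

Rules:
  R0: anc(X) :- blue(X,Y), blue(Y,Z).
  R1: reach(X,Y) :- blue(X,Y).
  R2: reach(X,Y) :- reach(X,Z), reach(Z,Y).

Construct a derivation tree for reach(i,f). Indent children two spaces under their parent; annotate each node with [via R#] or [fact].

reach(i,f)  [via R2]
  reach(i,b)  [via R2]
    reach(i,j)  [via R1]
      blue(i,j)  [fact]
    reach(j,b)  [via R1]
      blue(j,b)  [fact]
  reach(b,f)  [via R1]
    blue(b,f)  [fact]

round 1: derive reach(b,f) via R1 from blue(b,f)
round 1: derive reach(b,h) via R1 from blue(b,h)
round 1: derive reach(c,a) via R1 from blue(c,a)
round 1: derive reach(f,b) via R1 from blue(f,b)
round 1: derive reach(f,d) via R1 from blue(f,d)
round 1: derive reach(f,f) via R1 from blue(f,f)
round 1: derive reach(g,f) via R1 from blue(g,f)
round 1: derive reach(g,g) via R1 from blue(g,g)
round 1: derive reach(h,d) via R1 from blue(h,d)
round 1: derive reach(h,j) via R1 from blue(h,j)
round 1: derive reach(i,j) via R1 from blue(i,j)
round 1: derive reach(j,b) via R1 from blue(j,b)
round 1: derive reach(j,g) via R1 from blue(j,g)
round 1: derive reach(j,i) via R1 from blue(j,i)
round 2: derive reach(b,b) via R2 from reach(b,f), reach(f,b)
round 2: derive reach(b,d) via R2 from reach(b,f), reach(f,d)
round 2: derive reach(b,j) via R2 from reach(b,h), reach(h,j)
round 2: derive reach(f,h) via R2 from reach(f,b), reach(b,h)
round 2: derive reach(g,b) via R2 from reach(g,f), reach(f,b)
round 2: derive reach(g,d) via R2 from reach(g,f), reach(f,d)
round 2: derive reach(h,b) via R2 from reach(h,j), reach(j,b)
round 2: derive reach(h,g) via R2 from reach(h,j), reach(j,g)
round 2: derive reach(h,i) via R2 from reach(h,j), reach(j,i)
round 2: derive reach(i,b) via R2 from reach(i,j), reach(j,b)
round 2: derive reach(i,g) via R2 from reach(i,j), reach(j,g)
round 2: derive reach(i,i) via R2 from reach(i,j), reach(j,i)
round 2: derive reach(j,f) via R2 from reach(j,b), reach(b,f)
round 2: derive reach(j,h) via R2 from reach(j,b), reach(b,h)
round 2: derive reach(j,j) via R2 from reach(j,i), reach(i,j)
round 3: derive reach(b,g) via R2 from reach(b,h), reach(h,g)
round 3: derive reach(b,i) via R2 from reach(b,h), reach(h,i)
round 3: derive reach(f,g) via R2 from reach(f,h), reach(h,g)
round 3: derive reach(f,i) via R2 from reach(f,h), reach(h,i)
round 3: derive reach(f,j) via R2 from reach(f,b), reach(b,j)
round 3: derive reach(g,h) via R2 from reach(g,b), reach(b,h)
round 3: derive reach(g,j) via R2 from reach(g,b), reach(b,j)
round 3: derive reach(h,f) via R2 from reach(h,b), reach(b,f)
round 3: derive reach(h,h) via R2 from reach(h,b), reach(b,h)
round 3: derive reach(i,d) via R2 from reach(i,b), reach(b,d)
round 3: derive reach(i,f) via R2 from reach(i,b), reach(b,f)
round 3: derive reach(i,h) via R2 from reach(i,b), reach(b,h)
round 3: derive reach(j,d) via R2 from reach(j,b), reach(b,d)
round 4: derive reach(g,i) via R2 from reach(g,b), reach(b,i)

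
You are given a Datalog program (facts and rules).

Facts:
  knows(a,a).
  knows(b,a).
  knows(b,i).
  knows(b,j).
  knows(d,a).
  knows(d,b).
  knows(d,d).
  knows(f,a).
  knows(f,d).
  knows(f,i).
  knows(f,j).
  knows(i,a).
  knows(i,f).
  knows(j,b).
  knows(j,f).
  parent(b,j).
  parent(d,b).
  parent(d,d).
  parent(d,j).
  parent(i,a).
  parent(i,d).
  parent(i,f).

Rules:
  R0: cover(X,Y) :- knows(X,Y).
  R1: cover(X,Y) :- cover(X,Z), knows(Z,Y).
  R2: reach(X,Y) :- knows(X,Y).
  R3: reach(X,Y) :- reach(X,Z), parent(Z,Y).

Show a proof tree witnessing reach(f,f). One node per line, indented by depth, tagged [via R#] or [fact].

round 1: derive reach(a,a) via R2 from knows(a,a)
round 1: derive reach(b,a) via R2 from knows(b,a)
round 1: derive reach(b,i) via R2 from knows(b,i)
round 1: derive reach(b,j) via R2 from knows(b,j)
round 1: derive reach(d,a) via R2 from knows(d,a)
round 1: derive reach(d,b) via R2 from knows(d,b)
round 1: derive reach(d,d) via R2 from knows(d,d)
round 1: derive reach(f,a) via R2 from knows(f,a)
round 1: derive reach(f,d) via R2 from knows(f,d)
round 1: derive reach(f,i) via R2 from knows(f,i)
round 1: derive reach(f,j) via R2 from knows(f,j)
round 1: derive reach(i,a) via R2 from knows(i,a)
round 1: derive reach(i,f) via R2 from knows(i,f)
round 1: derive reach(j,b) via R2 from knows(j,b)
round 1: derive reach(j,f) via R2 from knows(j,f)
round 2: derive reach(b,d) via R3 from reach(b,i), parent(i,d)
round 2: derive reach(b,f) via R3 from reach(b,i), parent(i,f)
round 2: derive reach(d,j) via R3 from reach(d,b), parent(b,j)
round 2: derive reach(f,b) via R3 from reach(f,d), parent(d,b)
round 2: derive reach(f,f) via R3 from reach(f,i), parent(i,f)
round 2: derive reach(j,j) via R3 from reach(j,b), parent(b,j)
round 3: derive reach(b,b) via R3 from reach(b,d), parent(d,b)

reach(f,f)  [via R3]
  reach(f,i)  [via R2]
    knows(f,i)  [fact]
  parent(i,f)  [fact]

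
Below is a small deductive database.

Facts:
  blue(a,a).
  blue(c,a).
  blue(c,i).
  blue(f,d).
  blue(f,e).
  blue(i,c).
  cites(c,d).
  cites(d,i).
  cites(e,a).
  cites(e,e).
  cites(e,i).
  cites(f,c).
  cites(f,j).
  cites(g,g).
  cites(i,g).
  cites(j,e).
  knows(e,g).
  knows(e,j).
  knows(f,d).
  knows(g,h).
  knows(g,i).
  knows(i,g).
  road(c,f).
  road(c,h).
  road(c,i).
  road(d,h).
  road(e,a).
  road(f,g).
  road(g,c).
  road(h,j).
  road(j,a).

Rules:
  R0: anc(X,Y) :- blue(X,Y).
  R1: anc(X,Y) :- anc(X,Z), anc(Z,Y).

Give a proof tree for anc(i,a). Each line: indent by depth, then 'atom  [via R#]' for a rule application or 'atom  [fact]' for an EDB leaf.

round 1: derive anc(a,a) via R0 from blue(a,a)
round 1: derive anc(c,a) via R0 from blue(c,a)
round 1: derive anc(c,i) via R0 from blue(c,i)
round 1: derive anc(f,d) via R0 from blue(f,d)
round 1: derive anc(f,e) via R0 from blue(f,e)
round 1: derive anc(i,c) via R0 from blue(i,c)
round 2: derive anc(c,c) via R1 from anc(c,i), anc(i,c)
round 2: derive anc(i,a) via R1 from anc(i,c), anc(c,a)
round 2: derive anc(i,i) via R1 from anc(i,c), anc(c,i)

anc(i,a)  [via R1]
  anc(i,c)  [via R0]
    blue(i,c)  [fact]
  anc(c,a)  [via R0]
    blue(c,a)  [fact]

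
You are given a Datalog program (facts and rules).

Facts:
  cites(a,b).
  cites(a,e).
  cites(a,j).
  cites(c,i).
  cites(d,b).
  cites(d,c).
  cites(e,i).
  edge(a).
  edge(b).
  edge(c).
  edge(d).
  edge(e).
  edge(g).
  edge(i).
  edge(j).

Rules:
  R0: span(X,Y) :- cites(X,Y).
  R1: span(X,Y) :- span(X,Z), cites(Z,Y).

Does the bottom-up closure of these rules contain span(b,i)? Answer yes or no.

no

round 1: derive span(a,b) via R0 from cites(a,b)
round 1: derive span(a,e) via R0 from cites(a,e)
round 1: derive span(a,j) via R0 from cites(a,j)
round 1: derive span(c,i) via R0 from cites(c,i)
round 1: derive span(d,b) via R0 from cites(d,b)
round 1: derive span(d,c) via R0 from cites(d,c)
round 1: derive span(e,i) via R0 from cites(e,i)
round 2: derive span(a,i) via R1 from span(a,e), cites(e,i)
round 2: derive span(d,i) via R1 from span(d,c), cites(c,i)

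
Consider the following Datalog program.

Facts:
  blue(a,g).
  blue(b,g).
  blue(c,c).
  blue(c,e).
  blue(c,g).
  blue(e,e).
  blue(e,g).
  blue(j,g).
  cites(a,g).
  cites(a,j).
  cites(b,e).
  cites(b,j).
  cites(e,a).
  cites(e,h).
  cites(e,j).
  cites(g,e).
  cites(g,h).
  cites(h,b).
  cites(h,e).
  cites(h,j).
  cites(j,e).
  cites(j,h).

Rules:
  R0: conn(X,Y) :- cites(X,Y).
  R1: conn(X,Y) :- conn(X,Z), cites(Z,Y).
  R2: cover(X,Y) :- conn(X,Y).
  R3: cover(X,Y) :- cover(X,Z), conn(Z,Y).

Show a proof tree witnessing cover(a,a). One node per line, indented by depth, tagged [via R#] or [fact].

cover(a,a)  [via R3]
  cover(a,g)  [via R2]
    conn(a,g)  [via R0]
      cites(a,g)  [fact]
  conn(g,a)  [via R1]
    conn(g,e)  [via R0]
      cites(g,e)  [fact]
    cites(e,a)  [fact]

round 1: derive conn(a,g) via R0 from cites(a,g)
round 1: derive conn(a,j) via R0 from cites(a,j)
round 1: derive conn(b,e) via R0 from cites(b,e)
round 1: derive conn(b,j) via R0 from cites(b,j)
round 1: derive conn(e,a) via R0 from cites(e,a)
round 1: derive conn(e,h) via R0 from cites(e,h)
round 1: derive conn(e,j) via R0 from cites(e,j)
round 1: derive conn(g,e) via R0 from cites(g,e)
round 1: derive conn(g,h) via R0 from cites(g,h)
round 1: derive conn(h,b) via R0 from cites(h,b)
round 1: derive conn(h,e) via R0 from cites(h,e)
round 1: derive conn(h,j) via R0 from cites(h,j)
round 1: derive conn(j,e) via R0 from cites(j,e)
round 1: derive conn(j,h) via R0 from cites(j,h)
round 2: derive conn(a,e) via R1 from conn(a,g), cites(g,e)
round 2: derive conn(a,h) via R1 from conn(a,g), cites(g,h)
round 2: derive conn(b,a) via R1 from conn(b,e), cites(e,a)
round 2: derive conn(b,h) via R1 from conn(b,e), cites(e,h)
round 2: derive conn(e,b) via R1 from conn(e,h), cites(h,b)
round 2: derive conn(e,e) via R1 from conn(e,h), cites(h,e)
round 2: derive conn(e,g) via R1 from conn(e,a), cites(a,g)
round 2: derive conn(g,a) via R1 from conn(g,e), cites(e,a)
round 2: derive conn(g,b) via R1 from conn(g,h), cites(h,b)
round 2: derive conn(g,j) via R1 from conn(g,e), cites(e,j)
round 2: derive conn(h,a) via R1 from conn(h,e), cites(e,a)
round 2: derive conn(h,h) via R1 from conn(h,e), cites(e,h)
round 2: derive conn(j,a) via R1 from conn(j,e), cites(e,a)
round 2: derive conn(j,b) via R1 from conn(j,h), cites(h,b)
round 2: derive conn(j,j) via R1 from conn(j,e), cites(e,j)
round 2: derive cover(a,g) via R2 from conn(a,g)
round 2: derive cover(a,j) via R2 from conn(a,j)
round 2: derive cover(b,e) via R2 from conn(b,e)
round 2: derive cover(b,j) via R2 from conn(b,j)
round 2: derive cover(e,a) via R2 from conn(e,a)
round 2: derive cover(e,h) via R2 from conn(e,h)
round 2: derive cover(e,j) via R2 from conn(e,j)
round 2: derive cover(g,e) via R2 from conn(g,e)
round 2: derive cover(g,h) via R2 from conn(g,h)
round 2: derive cover(h,b) via R2 from conn(h,b)
round 2: derive cover(h,e) via R2 from conn(h,e)
round 2: derive cover(h,j) via R2 from conn(h,j)
round 2: derive cover(j,e) via R2 from conn(j,e)
round 2: derive cover(j,h) via R2 from conn(j,h)
round 3: derive conn(a,a) via R1 from conn(a,e), cites(e,a)
round 3: derive conn(a,b) via R1 from conn(a,h), cites(h,b)
round 3: derive conn(b,b) via R1 from conn(b,h), cites(h,b)
round 3: derive conn(b,g) via R1 from conn(b,a), cites(a,g)
round 3: derive conn(g,g) via R1 from conn(g,a), cites(a,g)
round 3: derive conn(h,g) via R1 from conn(h,a), cites(a,g)
round 3: derive conn(j,g) via R1 from conn(j,a), cites(a,g)
round 3: derive cover(a,e) via R2 from conn(a,e)
round 3: derive cover(a,h) via R2 from conn(a,h)
round 3: derive cover(b,a) via R2 from conn(b,a)
round 3: derive cover(b,h) via R2 from conn(b,h)
round 3: derive cover(e,b) via R2 from conn(e,b)
round 3: derive cover(e,e) via R2 from conn(e,e)
round 3: derive cover(e,g) via R2 from conn(e,g)
round 3: derive cover(g,a) via R2 from conn(g,a)
round 3: derive cover(g,b) via R2 from conn(g,b)
round 3: derive cover(g,j) via R2 from conn(g,j)
round 3: derive cover(h,a) via R2 from conn(h,a)
round 3: derive cover(h,h) via R2 from conn(h,h)
round 3: derive cover(j,a) via R2 from conn(j,a)
round 3: derive cover(j,b) via R2 from conn(j,b)
round 3: derive cover(j,j) via R2 from conn(j,j)
round 3: derive cover(a,a) via R3 from cover(a,g), conn(g,a)
round 3: derive cover(a,b) via R3 from cover(a,g), conn(g,b)
round 3: derive cover(b,b) via R3 from cover(b,e), conn(e,b)
round 3: derive cover(b,g) via R3 from cover(b,e), conn(e,g)
round 3: derive cover(g,g) via R3 from cover(g,e), conn(e,g)
round 3: derive cover(h,g) via R3 from cover(h,e), conn(e,g)
round 3: derive cover(j,g) via R3 from cover(j,e), conn(e,g)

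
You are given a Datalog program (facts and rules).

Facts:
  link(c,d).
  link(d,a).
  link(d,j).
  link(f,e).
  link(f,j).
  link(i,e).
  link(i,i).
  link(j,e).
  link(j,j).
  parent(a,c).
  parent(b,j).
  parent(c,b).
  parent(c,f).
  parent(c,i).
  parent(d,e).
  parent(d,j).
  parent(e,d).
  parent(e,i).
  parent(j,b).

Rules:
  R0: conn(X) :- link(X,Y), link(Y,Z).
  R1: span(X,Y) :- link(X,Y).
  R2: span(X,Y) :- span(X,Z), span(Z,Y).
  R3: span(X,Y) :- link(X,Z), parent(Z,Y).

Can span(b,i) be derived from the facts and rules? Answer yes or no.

no

round 1: derive span(c,d) via R1 from link(c,d)
round 1: derive span(d,a) via R1 from link(d,a)
round 1: derive span(d,j) via R1 from link(d,j)
round 1: derive span(f,e) via R1 from link(f,e)
round 1: derive span(f,j) via R1 from link(f,j)
round 1: derive span(i,e) via R1 from link(i,e)
round 1: derive span(i,i) via R1 from link(i,i)
round 1: derive span(j,e) via R1 from link(j,e)
round 1: derive span(j,j) via R1 from link(j,j)
round 1: derive span(c,e) via R3 from link(c,d), parent(d,e)
round 1: derive span(c,j) via R3 from link(c,d), parent(d,j)
round 1: derive span(d,b) via R3 from link(d,j), parent(j,b)
round 1: derive span(d,c) via R3 from link(d,a), parent(a,c)
round 1: derive span(f,b) via R3 from link(f,j), parent(j,b)
round 1: derive span(f,d) via R3 from link(f,e), parent(e,d)
round 1: derive span(f,i) via R3 from link(f,e), parent(e,i)
round 1: derive span(i,d) via R3 from link(i,e), parent(e,d)
round 1: derive span(j,b) via R3 from link(j,j), parent(j,b)
round 1: derive span(j,d) via R3 from link(j,e), parent(e,d)
round 1: derive span(j,i) via R3 from link(j,e), parent(e,i)
round 2: derive span(c,a) via R2 from span(c,d), span(d,a)
round 2: derive span(c,b) via R2 from span(c,d), span(d,b)
round 2: derive span(c,c) via R2 from span(c,d), span(d,c)
round 2: derive span(c,i) via R2 from span(c,j), span(j,i)
round 2: derive span(d,d) via R2 from span(d,c), span(c,d)
round 2: derive span(d,e) via R2 from span(d,c), span(c,e)
round 2: derive span(d,i) via R2 from span(d,j), span(j,i)
round 2: derive span(f,a) via R2 from span(f,d), span(d,a)
round 2: derive span(f,c) via R2 from span(f,d), span(d,c)
round 2: derive span(i,a) via R2 from span(i,d), span(d,a)
round 2: derive span(i,b) via R2 from span(i,d), span(d,b)
round 2: derive span(i,c) via R2 from span(i,d), span(d,c)
round 2: derive span(i,j) via R2 from span(i,d), span(d,j)
round 2: derive span(j,a) via R2 from span(j,d), span(d,a)
round 2: derive span(j,c) via R2 from span(j,d), span(d,c)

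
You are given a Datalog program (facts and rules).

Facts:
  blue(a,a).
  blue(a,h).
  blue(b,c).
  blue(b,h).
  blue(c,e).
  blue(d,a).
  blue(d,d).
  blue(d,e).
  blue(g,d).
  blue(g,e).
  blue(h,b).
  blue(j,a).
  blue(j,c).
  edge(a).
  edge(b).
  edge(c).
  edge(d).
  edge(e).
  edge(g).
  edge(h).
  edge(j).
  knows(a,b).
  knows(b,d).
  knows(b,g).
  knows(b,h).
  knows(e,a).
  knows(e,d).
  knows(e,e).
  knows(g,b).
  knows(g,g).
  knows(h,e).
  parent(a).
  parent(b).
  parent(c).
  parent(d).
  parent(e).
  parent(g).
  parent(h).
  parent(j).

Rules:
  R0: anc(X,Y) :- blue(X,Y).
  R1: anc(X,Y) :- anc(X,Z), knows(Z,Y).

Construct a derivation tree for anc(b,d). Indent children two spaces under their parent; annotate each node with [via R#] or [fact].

round 1: derive anc(a,a) via R0 from blue(a,a)
round 1: derive anc(a,h) via R0 from blue(a,h)
round 1: derive anc(b,c) via R0 from blue(b,c)
round 1: derive anc(b,h) via R0 from blue(b,h)
round 1: derive anc(c,e) via R0 from blue(c,e)
round 1: derive anc(d,a) via R0 from blue(d,a)
round 1: derive anc(d,d) via R0 from blue(d,d)
round 1: derive anc(d,e) via R0 from blue(d,e)
round 1: derive anc(g,d) via R0 from blue(g,d)
round 1: derive anc(g,e) via R0 from blue(g,e)
round 1: derive anc(h,b) via R0 from blue(h,b)
round 1: derive anc(j,a) via R0 from blue(j,a)
round 1: derive anc(j,c) via R0 from blue(j,c)
round 2: derive anc(a,b) via R1 from anc(a,a), knows(a,b)
round 2: derive anc(a,e) via R1 from anc(a,h), knows(h,e)
round 2: derive anc(b,e) via R1 from anc(b,h), knows(h,e)
round 2: derive anc(c,a) via R1 from anc(c,e), knows(e,a)
round 2: derive anc(c,d) via R1 from anc(c,e), knows(e,d)
round 2: derive anc(d,b) via R1 from anc(d,a), knows(a,b)
round 2: derive anc(g,a) via R1 from anc(g,e), knows(e,a)
round 2: derive anc(h,d) via R1 from anc(h,b), knows(b,d)
round 2: derive anc(h,g) via R1 from anc(h,b), knows(b,g)
round 2: derive anc(h,h) via R1 from anc(h,b), knows(b,h)
round 2: derive anc(j,b) via R1 from anc(j,a), knows(a,b)
round 3: derive anc(a,d) via R1 from anc(a,b), knows(b,d)
round 3: derive anc(a,g) via R1 from anc(a,b), knows(b,g)
round 3: derive anc(b,a) via R1 from anc(b,e), knows(e,a)
round 3: derive anc(b,d) via R1 from anc(b,e), knows(e,d)
round 3: derive anc(c,b) via R1 from anc(c,a), knows(a,b)
round 3: derive anc(d,g) via R1 from anc(d,b), knows(b,g)
round 3: derive anc(d,h) via R1 from anc(d,b), knows(b,h)
round 3: derive anc(g,b) via R1 from anc(g,a), knows(a,b)
round 3: derive anc(h,e) via R1 from anc(h,h), knows(h,e)
round 3: derive anc(j,d) via R1 from anc(j,b), knows(b,d)
round 3: derive anc(j,g) via R1 from anc(j,b), knows(b,g)
round 3: derive anc(j,h) via R1 from anc(j,b), knows(b,h)
round 4: derive anc(b,b) via R1 from anc(b,a), knows(a,b)
round 4: derive anc(c,g) via R1 from anc(c,b), knows(b,g)
round 4: derive anc(c,h) via R1 from anc(c,b), knows(b,h)
round 4: derive anc(g,g) via R1 from anc(g,b), knows(b,g)
round 4: derive anc(g,h) via R1 from anc(g,b), knows(b,h)
round 4: derive anc(h,a) via R1 from anc(h,e), knows(e,a)
round 4: derive anc(j,e) via R1 from anc(j,h), knows(h,e)
round 5: derive anc(b,g) via R1 from anc(b,b), knows(b,g)

anc(b,d)  [via R1]
  anc(b,e)  [via R1]
    anc(b,h)  [via R0]
      blue(b,h)  [fact]
    knows(h,e)  [fact]
  knows(e,d)  [fact]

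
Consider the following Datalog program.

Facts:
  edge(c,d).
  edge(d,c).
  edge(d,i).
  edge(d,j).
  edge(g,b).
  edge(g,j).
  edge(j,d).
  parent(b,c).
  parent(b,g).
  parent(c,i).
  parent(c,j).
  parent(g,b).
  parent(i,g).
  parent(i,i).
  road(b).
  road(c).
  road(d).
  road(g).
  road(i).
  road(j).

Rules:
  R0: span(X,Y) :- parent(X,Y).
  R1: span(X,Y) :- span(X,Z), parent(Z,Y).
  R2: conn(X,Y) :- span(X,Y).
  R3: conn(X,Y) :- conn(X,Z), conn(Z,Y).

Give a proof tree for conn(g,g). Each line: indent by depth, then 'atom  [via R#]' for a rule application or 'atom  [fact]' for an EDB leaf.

conn(g,g)  [via R2]
  span(g,g)  [via R1]
    span(g,b)  [via R0]
      parent(g,b)  [fact]
    parent(b,g)  [fact]

round 1: derive span(b,c) via R0 from parent(b,c)
round 1: derive span(b,g) via R0 from parent(b,g)
round 1: derive span(c,i) via R0 from parent(c,i)
round 1: derive span(c,j) via R0 from parent(c,j)
round 1: derive span(g,b) via R0 from parent(g,b)
round 1: derive span(i,g) via R0 from parent(i,g)
round 1: derive span(i,i) via R0 from parent(i,i)
round 2: derive span(b,b) via R1 from span(b,g), parent(g,b)
round 2: derive span(b,i) via R1 from span(b,c), parent(c,i)
round 2: derive span(b,j) via R1 from span(b,c), parent(c,j)
round 2: derive span(c,g) via R1 from span(c,i), parent(i,g)
round 2: derive span(g,c) via R1 from span(g,b), parent(b,c)
round 2: derive span(g,g) via R1 from span(g,b), parent(b,g)
round 2: derive span(i,b) via R1 from span(i,g), parent(g,b)
round 2: derive conn(b,c) via R2 from span(b,c)
round 2: derive conn(b,g) via R2 from span(b,g)
round 2: derive conn(c,i) via R2 from span(c,i)
round 2: derive conn(c,j) via R2 from span(c,j)
round 2: derive conn(g,b) via R2 from span(g,b)
round 2: derive conn(i,g) via R2 from span(i,g)
round 2: derive conn(i,i) via R2 from span(i,i)
round 3: derive span(c,b) via R1 from span(c,g), parent(g,b)
round 3: derive span(g,i) via R1 from span(g,c), parent(c,i)
round 3: derive span(g,j) via R1 from span(g,c), parent(c,j)
round 3: derive span(i,c) via R1 from span(i,b), parent(b,c)
round 3: derive conn(b,b) via R2 from span(b,b)
round 3: derive conn(b,i) via R2 from span(b,i)
round 3: derive conn(b,j) via R2 from span(b,j)
round 3: derive conn(c,g) via R2 from span(c,g)
round 3: derive conn(g,c) via R2 from span(g,c)
round 3: derive conn(g,g) via R2 from span(g,g)
round 3: derive conn(i,b) via R2 from span(i,b)
round 4: derive span(c,c) via R1 from span(c,b), parent(b,c)
round 4: derive span(i,j) via R1 from span(i,c), parent(c,j)
round 4: derive conn(c,b) via R2 from span(c,b)
round 4: derive conn(g,i) via R2 from span(g,i)
round 4: derive conn(g,j) via R2 from span(g,j)
round 4: derive conn(i,c) via R2 from span(i,c)
round 4: derive conn(c,c) via R3 from conn(c,g), conn(g,c)
round 4: derive conn(i,j) via R3 from conn(i,b), conn(b,j)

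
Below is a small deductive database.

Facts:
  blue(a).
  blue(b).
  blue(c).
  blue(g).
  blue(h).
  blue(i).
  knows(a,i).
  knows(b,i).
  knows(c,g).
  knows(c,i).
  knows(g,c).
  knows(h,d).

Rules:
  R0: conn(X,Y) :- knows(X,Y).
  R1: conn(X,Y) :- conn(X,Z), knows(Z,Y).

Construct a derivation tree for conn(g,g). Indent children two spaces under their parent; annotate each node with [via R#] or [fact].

round 1: derive conn(a,i) via R0 from knows(a,i)
round 1: derive conn(b,i) via R0 from knows(b,i)
round 1: derive conn(c,g) via R0 from knows(c,g)
round 1: derive conn(c,i) via R0 from knows(c,i)
round 1: derive conn(g,c) via R0 from knows(g,c)
round 1: derive conn(h,d) via R0 from knows(h,d)
round 2: derive conn(c,c) via R1 from conn(c,g), knows(g,c)
round 2: derive conn(g,g) via R1 from conn(g,c), knows(c,g)
round 2: derive conn(g,i) via R1 from conn(g,c), knows(c,i)

conn(g,g)  [via R1]
  conn(g,c)  [via R0]
    knows(g,c)  [fact]
  knows(c,g)  [fact]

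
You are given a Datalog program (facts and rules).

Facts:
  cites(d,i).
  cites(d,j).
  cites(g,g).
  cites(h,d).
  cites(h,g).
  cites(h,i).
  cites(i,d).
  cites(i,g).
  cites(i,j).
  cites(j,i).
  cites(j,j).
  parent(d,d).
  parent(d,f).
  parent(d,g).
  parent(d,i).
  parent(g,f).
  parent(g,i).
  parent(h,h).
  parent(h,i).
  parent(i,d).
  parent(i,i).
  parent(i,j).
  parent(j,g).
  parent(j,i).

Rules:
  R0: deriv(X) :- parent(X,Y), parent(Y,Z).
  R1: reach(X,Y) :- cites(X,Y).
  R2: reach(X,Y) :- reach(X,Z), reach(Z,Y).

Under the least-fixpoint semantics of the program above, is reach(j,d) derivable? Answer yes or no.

round 1: derive reach(d,i) via R1 from cites(d,i)
round 1: derive reach(d,j) via R1 from cites(d,j)
round 1: derive reach(g,g) via R1 from cites(g,g)
round 1: derive reach(h,d) via R1 from cites(h,d)
round 1: derive reach(h,g) via R1 from cites(h,g)
round 1: derive reach(h,i) via R1 from cites(h,i)
round 1: derive reach(i,d) via R1 from cites(i,d)
round 1: derive reach(i,g) via R1 from cites(i,g)
round 1: derive reach(i,j) via R1 from cites(i,j)
round 1: derive reach(j,i) via R1 from cites(j,i)
round 1: derive reach(j,j) via R1 from cites(j,j)
round 2: derive reach(d,d) via R2 from reach(d,i), reach(i,d)
round 2: derive reach(d,g) via R2 from reach(d,i), reach(i,g)
round 2: derive reach(h,j) via R2 from reach(h,d), reach(d,j)
round 2: derive reach(i,i) via R2 from reach(i,d), reach(d,i)
round 2: derive reach(j,d) via R2 from reach(j,i), reach(i,d)
round 2: derive reach(j,g) via R2 from reach(j,i), reach(i,g)

yes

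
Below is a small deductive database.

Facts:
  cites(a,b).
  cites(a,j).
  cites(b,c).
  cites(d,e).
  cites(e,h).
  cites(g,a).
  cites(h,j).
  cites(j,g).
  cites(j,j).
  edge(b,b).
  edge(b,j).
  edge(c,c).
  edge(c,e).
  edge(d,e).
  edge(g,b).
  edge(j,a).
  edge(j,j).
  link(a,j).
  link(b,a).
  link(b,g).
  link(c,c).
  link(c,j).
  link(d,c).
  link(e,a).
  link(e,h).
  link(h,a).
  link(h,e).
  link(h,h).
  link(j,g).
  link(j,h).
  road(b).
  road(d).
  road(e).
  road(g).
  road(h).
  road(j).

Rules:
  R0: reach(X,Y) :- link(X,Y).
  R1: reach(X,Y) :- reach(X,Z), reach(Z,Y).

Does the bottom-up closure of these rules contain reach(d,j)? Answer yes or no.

yes

round 1: derive reach(a,j) via R0 from link(a,j)
round 1: derive reach(b,a) via R0 from link(b,a)
round 1: derive reach(b,g) via R0 from link(b,g)
round 1: derive reach(c,c) via R0 from link(c,c)
round 1: derive reach(c,j) via R0 from link(c,j)
round 1: derive reach(d,c) via R0 from link(d,c)
round 1: derive reach(e,a) via R0 from link(e,a)
round 1: derive reach(e,h) via R0 from link(e,h)
round 1: derive reach(h,a) via R0 from link(h,a)
round 1: derive reach(h,e) via R0 from link(h,e)
round 1: derive reach(h,h) via R0 from link(h,h)
round 1: derive reach(j,g) via R0 from link(j,g)
round 1: derive reach(j,h) via R0 from link(j,h)
round 2: derive reach(a,g) via R1 from reach(a,j), reach(j,g)
round 2: derive reach(a,h) via R1 from reach(a,j), reach(j,h)
round 2: derive reach(b,j) via R1 from reach(b,a), reach(a,j)
round 2: derive reach(c,g) via R1 from reach(c,j), reach(j,g)
round 2: derive reach(c,h) via R1 from reach(c,j), reach(j,h)
round 2: derive reach(d,j) via R1 from reach(d,c), reach(c,j)
round 2: derive reach(e,e) via R1 from reach(e,h), reach(h,e)
round 2: derive reach(e,j) via R1 from reach(e,a), reach(a,j)
round 2: derive reach(h,j) via R1 from reach(h,a), reach(a,j)
round 2: derive reach(j,a) via R1 from reach(j,h), reach(h,a)
round 2: derive reach(j,e) via R1 from reach(j,h), reach(h,e)
round 3: derive reach(a,a) via R1 from reach(a,h), reach(h,a)
round 3: derive reach(a,e) via R1 from reach(a,h), reach(h,e)
round 3: derive reach(b,e) via R1 from reach(b,j), reach(j,e)
round 3: derive reach(b,h) via R1 from reach(b,a), reach(a,h)
round 3: derive reach(c,a) via R1 from reach(c,h), reach(h,a)
round 3: derive reach(c,e) via R1 from reach(c,h), reach(h,e)
round 3: derive reach(d,a) via R1 from reach(d,j), reach(j,a)
round 3: derive reach(d,e) via R1 from reach(d,j), reach(j,e)
round 3: derive reach(d,g) via R1 from reach(d,c), reach(c,g)
round 3: derive reach(d,h) via R1 from reach(d,c), reach(c,h)
round 3: derive reach(e,g) via R1 from reach(e,a), reach(a,g)
round 3: derive reach(h,g) via R1 from reach(h,a), reach(a,g)
round 3: derive reach(j,j) via R1 from reach(j,a), reach(a,j)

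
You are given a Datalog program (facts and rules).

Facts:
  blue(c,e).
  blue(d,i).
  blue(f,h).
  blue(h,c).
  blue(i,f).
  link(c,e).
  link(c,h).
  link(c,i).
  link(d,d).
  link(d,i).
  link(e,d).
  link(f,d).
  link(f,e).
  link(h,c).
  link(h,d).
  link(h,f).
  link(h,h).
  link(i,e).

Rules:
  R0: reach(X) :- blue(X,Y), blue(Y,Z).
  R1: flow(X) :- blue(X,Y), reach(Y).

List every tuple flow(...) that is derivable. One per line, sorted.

flow(d)
flow(f)
flow(i)

round 1: derive reach(d) via R0 from blue(d,i), blue(i,f)
round 1: derive reach(f) via R0 from blue(f,h), blue(h,c)
round 1: derive reach(h) via R0 from blue(h,c), blue(c,e)
round 1: derive reach(i) via R0 from blue(i,f), blue(f,h)
round 2: derive flow(d) via R1 from blue(d,i), reach(i)
round 2: derive flow(f) via R1 from blue(f,h), reach(h)
round 2: derive flow(i) via R1 from blue(i,f), reach(f)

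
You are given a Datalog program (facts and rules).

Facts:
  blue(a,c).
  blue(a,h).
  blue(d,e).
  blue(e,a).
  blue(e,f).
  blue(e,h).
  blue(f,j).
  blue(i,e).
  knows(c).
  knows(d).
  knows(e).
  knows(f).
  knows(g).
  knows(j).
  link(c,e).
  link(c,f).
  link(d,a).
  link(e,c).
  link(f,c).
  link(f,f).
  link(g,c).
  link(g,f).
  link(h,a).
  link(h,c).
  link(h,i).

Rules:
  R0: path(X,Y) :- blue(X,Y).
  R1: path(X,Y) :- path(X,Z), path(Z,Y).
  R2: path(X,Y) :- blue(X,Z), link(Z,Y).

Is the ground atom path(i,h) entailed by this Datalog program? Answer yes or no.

yes

round 1: derive path(a,c) via R0 from blue(a,c)
round 1: derive path(a,h) via R0 from blue(a,h)
round 1: derive path(d,e) via R0 from blue(d,e)
round 1: derive path(e,a) via R0 from blue(e,a)
round 1: derive path(e,f) via R0 from blue(e,f)
round 1: derive path(e,h) via R0 from blue(e,h)
round 1: derive path(f,j) via R0 from blue(f,j)
round 1: derive path(i,e) via R0 from blue(i,e)
round 1: derive path(a,a) via R2 from blue(a,h), link(h,a)
round 1: derive path(a,e) via R2 from blue(a,c), link(c,e)
round 1: derive path(a,f) via R2 from blue(a,c), link(c,f)
round 1: derive path(a,i) via R2 from blue(a,h), link(h,i)
round 1: derive path(d,c) via R2 from blue(d,e), link(e,c)
round 1: derive path(e,c) via R2 from blue(e,f), link(f,c)
round 1: derive path(e,i) via R2 from blue(e,h), link(h,i)
round 1: derive path(i,c) via R2 from blue(i,e), link(e,c)
round 2: derive path(a,j) via R1 from path(a,f), path(f,j)
round 2: derive path(d,a) via R1 from path(d,e), path(e,a)
round 2: derive path(d,f) via R1 from path(d,e), path(e,f)
round 2: derive path(d,h) via R1 from path(d,e), path(e,h)
round 2: derive path(d,i) via R1 from path(d,e), path(e,i)
round 2: derive path(e,e) via R1 from path(e,a), path(a,e)
round 2: derive path(e,j) via R1 from path(e,f), path(f,j)
round 2: derive path(i,a) via R1 from path(i,e), path(e,a)
round 2: derive path(i,f) via R1 from path(i,e), path(e,f)
round 2: derive path(i,h) via R1 from path(i,e), path(e,h)
round 2: derive path(i,i) via R1 from path(i,e), path(e,i)
round 3: derive path(d,j) via R1 from path(d,a), path(a,j)
round 3: derive path(i,j) via R1 from path(i,a), path(a,j)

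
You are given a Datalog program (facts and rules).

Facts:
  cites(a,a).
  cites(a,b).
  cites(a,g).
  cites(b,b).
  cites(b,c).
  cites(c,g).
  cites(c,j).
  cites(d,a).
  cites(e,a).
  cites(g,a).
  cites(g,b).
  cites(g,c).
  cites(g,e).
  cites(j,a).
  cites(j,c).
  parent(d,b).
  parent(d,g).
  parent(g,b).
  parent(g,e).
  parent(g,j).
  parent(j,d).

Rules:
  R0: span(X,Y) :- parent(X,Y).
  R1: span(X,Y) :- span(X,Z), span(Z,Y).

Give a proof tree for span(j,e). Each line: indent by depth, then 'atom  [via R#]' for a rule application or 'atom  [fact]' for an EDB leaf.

round 1: derive span(d,b) via R0 from parent(d,b)
round 1: derive span(d,g) via R0 from parent(d,g)
round 1: derive span(g,b) via R0 from parent(g,b)
round 1: derive span(g,e) via R0 from parent(g,e)
round 1: derive span(g,j) via R0 from parent(g,j)
round 1: derive span(j,d) via R0 from parent(j,d)
round 2: derive span(d,e) via R1 from span(d,g), span(g,e)
round 2: derive span(d,j) via R1 from span(d,g), span(g,j)
round 2: derive span(g,d) via R1 from span(g,j), span(j,d)
round 2: derive span(j,b) via R1 from span(j,d), span(d,b)
round 2: derive span(j,g) via R1 from span(j,d), span(d,g)
round 3: derive span(d,d) via R1 from span(d,g), span(g,d)
round 3: derive span(g,g) via R1 from span(g,d), span(d,g)
round 3: derive span(j,e) via R1 from span(j,d), span(d,e)
round 3: derive span(j,j) via R1 from span(j,d), span(d,j)

span(j,e)  [via R1]
  span(j,d)  [via R0]
    parent(j,d)  [fact]
  span(d,e)  [via R1]
    span(d,g)  [via R0]
      parent(d,g)  [fact]
    span(g,e)  [via R0]
      parent(g,e)  [fact]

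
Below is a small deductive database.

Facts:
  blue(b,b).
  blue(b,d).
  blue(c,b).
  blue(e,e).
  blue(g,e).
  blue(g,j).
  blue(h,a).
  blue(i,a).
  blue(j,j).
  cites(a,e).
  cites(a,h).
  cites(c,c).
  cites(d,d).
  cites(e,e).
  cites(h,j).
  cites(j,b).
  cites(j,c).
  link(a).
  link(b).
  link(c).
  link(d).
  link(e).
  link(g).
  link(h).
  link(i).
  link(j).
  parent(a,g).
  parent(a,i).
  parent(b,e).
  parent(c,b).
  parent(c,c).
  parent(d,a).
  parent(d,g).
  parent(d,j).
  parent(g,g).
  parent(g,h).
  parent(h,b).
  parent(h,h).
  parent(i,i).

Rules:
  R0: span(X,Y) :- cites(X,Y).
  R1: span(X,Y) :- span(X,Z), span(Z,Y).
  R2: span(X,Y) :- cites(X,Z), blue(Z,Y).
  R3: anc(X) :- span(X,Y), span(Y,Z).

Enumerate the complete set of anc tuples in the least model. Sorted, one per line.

round 1: derive span(a,e) via R0 from cites(a,e)
round 1: derive span(a,h) via R0 from cites(a,h)
round 1: derive span(c,c) via R0 from cites(c,c)
round 1: derive span(d,d) via R0 from cites(d,d)
round 1: derive span(e,e) via R0 from cites(e,e)
round 1: derive span(h,j) via R0 from cites(h,j)
round 1: derive span(j,b) via R0 from cites(j,b)
round 1: derive span(j,c) via R0 from cites(j,c)
round 1: derive span(a,a) via R2 from cites(a,h), blue(h,a)
round 1: derive span(c,b) via R2 from cites(c,c), blue(c,b)
round 1: derive span(j,d) via R2 from cites(j,b), blue(b,d)
round 2: derive span(a,j) via R1 from span(a,h), span(h,j)
round 2: derive span(h,b) via R1 from span(h,j), span(j,b)
round 2: derive span(h,c) via R1 from span(h,j), span(j,c)
round 2: derive span(h,d) via R1 from span(h,j), span(j,d)
round 2: derive anc(a) via R3 from span(a,a), span(a,a)
round 2: derive anc(c) via R3 from span(c,c), span(c,b)
round 2: derive anc(d) via R3 from span(d,d), span(d,d)
round 2: derive anc(e) via R3 from span(e,e), span(e,e)
round 2: derive anc(h) via R3 from span(h,j), span(j,b)
round 2: derive anc(j) via R3 from span(j,c), span(c,b)
round 3: derive span(a,b) via R1 from span(a,h), span(h,b)
round 3: derive span(a,c) via R1 from span(a,h), span(h,c)
round 3: derive span(a,d) via R1 from span(a,h), span(h,d)

anc(a)
anc(c)
anc(d)
anc(e)
anc(h)
anc(j)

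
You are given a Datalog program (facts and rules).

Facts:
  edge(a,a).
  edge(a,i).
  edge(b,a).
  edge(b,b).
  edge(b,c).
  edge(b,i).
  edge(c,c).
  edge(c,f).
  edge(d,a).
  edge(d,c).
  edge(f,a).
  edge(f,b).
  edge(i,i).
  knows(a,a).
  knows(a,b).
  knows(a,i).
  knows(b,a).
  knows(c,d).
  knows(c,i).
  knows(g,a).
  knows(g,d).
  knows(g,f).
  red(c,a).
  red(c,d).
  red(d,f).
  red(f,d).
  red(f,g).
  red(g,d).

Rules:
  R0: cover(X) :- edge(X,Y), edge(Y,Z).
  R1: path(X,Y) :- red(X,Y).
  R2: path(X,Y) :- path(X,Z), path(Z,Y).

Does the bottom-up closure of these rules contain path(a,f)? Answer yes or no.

round 1: derive path(c,a) via R1 from red(c,a)
round 1: derive path(c,d) via R1 from red(c,d)
round 1: derive path(d,f) via R1 from red(d,f)
round 1: derive path(f,d) via R1 from red(f,d)
round 1: derive path(f,g) via R1 from red(f,g)
round 1: derive path(g,d) via R1 from red(g,d)
round 2: derive path(c,f) via R2 from path(c,d), path(d,f)
round 2: derive path(d,d) via R2 from path(d,f), path(f,d)
round 2: derive path(d,g) via R2 from path(d,f), path(f,g)
round 2: derive path(f,f) via R2 from path(f,d), path(d,f)
round 2: derive path(g,f) via R2 from path(g,d), path(d,f)
round 3: derive path(c,g) via R2 from path(c,d), path(d,g)
round 3: derive path(g,g) via R2 from path(g,d), path(d,g)

no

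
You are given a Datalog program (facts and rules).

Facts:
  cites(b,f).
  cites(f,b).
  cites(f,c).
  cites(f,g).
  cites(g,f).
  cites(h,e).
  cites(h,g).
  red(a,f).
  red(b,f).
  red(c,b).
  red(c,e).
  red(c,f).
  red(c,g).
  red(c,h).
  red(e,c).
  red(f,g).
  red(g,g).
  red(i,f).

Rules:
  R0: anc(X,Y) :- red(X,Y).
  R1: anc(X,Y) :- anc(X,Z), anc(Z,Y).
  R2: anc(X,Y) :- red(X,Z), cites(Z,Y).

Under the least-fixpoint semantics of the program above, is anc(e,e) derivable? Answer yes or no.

round 1: derive anc(a,f) via R0 from red(a,f)
round 1: derive anc(b,f) via R0 from red(b,f)
round 1: derive anc(c,b) via R0 from red(c,b)
round 1: derive anc(c,e) via R0 from red(c,e)
round 1: derive anc(c,f) via R0 from red(c,f)
round 1: derive anc(c,g) via R0 from red(c,g)
round 1: derive anc(c,h) via R0 from red(c,h)
round 1: derive anc(e,c) via R0 from red(e,c)
round 1: derive anc(f,g) via R0 from red(f,g)
round 1: derive anc(g,g) via R0 from red(g,g)
round 1: derive anc(i,f) via R0 from red(i,f)
round 1: derive anc(a,b) via R2 from red(a,f), cites(f,b)
round 1: derive anc(a,c) via R2 from red(a,f), cites(f,c)
round 1: derive anc(a,g) via R2 from red(a,f), cites(f,g)
round 1: derive anc(b,b) via R2 from red(b,f), cites(f,b)
round 1: derive anc(b,c) via R2 from red(b,f), cites(f,c)
round 1: derive anc(b,g) via R2 from red(b,f), cites(f,g)
round 1: derive anc(c,c) via R2 from red(c,f), cites(f,c)
round 1: derive anc(f,f) via R2 from red(f,g), cites(g,f)
round 1: derive anc(g,f) via R2 from red(g,g), cites(g,f)
round 1: derive anc(i,b) via R2 from red(i,f), cites(f,b)
round 1: derive anc(i,c) via R2 from red(i,f), cites(f,c)
round 1: derive anc(i,g) via R2 from red(i,f), cites(f,g)
round 2: derive anc(a,e) via R1 from anc(a,c), anc(c,e)
round 2: derive anc(a,h) via R1 from anc(a,c), anc(c,h)
round 2: derive anc(b,e) via R1 from anc(b,c), anc(c,e)
round 2: derive anc(b,h) via R1 from anc(b,c), anc(c,h)
round 2: derive anc(e,b) via R1 from anc(e,c), anc(c,b)
round 2: derive anc(e,e) via R1 from anc(e,c), anc(c,e)
round 2: derive anc(e,f) via R1 from anc(e,c), anc(c,f)
round 2: derive anc(e,g) via R1 from anc(e,c), anc(c,g)
round 2: derive anc(e,h) via R1 from anc(e,c), anc(c,h)
round 2: derive anc(i,e) via R1 from anc(i,c), anc(c,e)
round 2: derive anc(i,h) via R1 from anc(i,c), anc(c,h)

yes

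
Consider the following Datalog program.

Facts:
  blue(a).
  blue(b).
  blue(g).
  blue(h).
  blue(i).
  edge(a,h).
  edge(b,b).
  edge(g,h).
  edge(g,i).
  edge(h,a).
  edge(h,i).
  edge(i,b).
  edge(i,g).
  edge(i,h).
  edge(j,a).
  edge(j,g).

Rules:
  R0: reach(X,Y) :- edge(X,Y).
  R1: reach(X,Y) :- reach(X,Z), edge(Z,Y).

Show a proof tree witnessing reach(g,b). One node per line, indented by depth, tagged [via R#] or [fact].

round 1: derive reach(a,h) via R0 from edge(a,h)
round 1: derive reach(b,b) via R0 from edge(b,b)
round 1: derive reach(g,h) via R0 from edge(g,h)
round 1: derive reach(g,i) via R0 from edge(g,i)
round 1: derive reach(h,a) via R0 from edge(h,a)
round 1: derive reach(h,i) via R0 from edge(h,i)
round 1: derive reach(i,b) via R0 from edge(i,b)
round 1: derive reach(i,g) via R0 from edge(i,g)
round 1: derive reach(i,h) via R0 from edge(i,h)
round 1: derive reach(j,a) via R0 from edge(j,a)
round 1: derive reach(j,g) via R0 from edge(j,g)
round 2: derive reach(a,a) via R1 from reach(a,h), edge(h,a)
round 2: derive reach(a,i) via R1 from reach(a,h), edge(h,i)
round 2: derive reach(g,a) via R1 from reach(g,h), edge(h,a)
round 2: derive reach(g,b) via R1 from reach(g,i), edge(i,b)
round 2: derive reach(g,g) via R1 from reach(g,i), edge(i,g)
round 2: derive reach(h,b) via R1 from reach(h,i), edge(i,b)
round 2: derive reach(h,g) via R1 from reach(h,i), edge(i,g)
round 2: derive reach(h,h) via R1 from reach(h,a), edge(a,h)
round 2: derive reach(i,a) via R1 from reach(i,h), edge(h,a)
round 2: derive reach(i,i) via R1 from reach(i,g), edge(g,i)
round 2: derive reach(j,h) via R1 from reach(j,a), edge(a,h)
round 2: derive reach(j,i) via R1 from reach(j,g), edge(g,i)
round 3: derive reach(a,b) via R1 from reach(a,i), edge(i,b)
round 3: derive reach(a,g) via R1 from reach(a,i), edge(i,g)
round 3: derive reach(j,b) via R1 from reach(j,i), edge(i,b)

reach(g,b)  [via R1]
  reach(g,i)  [via R0]
    edge(g,i)  [fact]
  edge(i,b)  [fact]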